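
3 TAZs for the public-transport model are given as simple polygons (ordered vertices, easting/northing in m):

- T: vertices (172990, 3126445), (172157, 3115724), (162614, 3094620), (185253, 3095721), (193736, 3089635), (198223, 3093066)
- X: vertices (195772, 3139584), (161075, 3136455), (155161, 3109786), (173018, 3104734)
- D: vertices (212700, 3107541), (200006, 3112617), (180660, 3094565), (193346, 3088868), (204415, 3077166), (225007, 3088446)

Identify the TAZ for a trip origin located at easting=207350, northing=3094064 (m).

D

Cast a ray rightward from (207350, 3094064). For each polygon, the edges (by vertex number in listed order) whose endpoints lie on opposite sides of northing = 3094064, where each meets that height, and whether that is right or left of the point:
T: 4–5 at easting≈187562.6 (left), 6–1 at easting≈197468.6 (left) → 0 crossings.
X: no edge straddles that height → 0 crossings.
D: 3–4 at easting≈181775.6 (left), 6–1 at easting≈221386.1 (right) → 1 crossing.
Only D has an odd count, so the point is inside D.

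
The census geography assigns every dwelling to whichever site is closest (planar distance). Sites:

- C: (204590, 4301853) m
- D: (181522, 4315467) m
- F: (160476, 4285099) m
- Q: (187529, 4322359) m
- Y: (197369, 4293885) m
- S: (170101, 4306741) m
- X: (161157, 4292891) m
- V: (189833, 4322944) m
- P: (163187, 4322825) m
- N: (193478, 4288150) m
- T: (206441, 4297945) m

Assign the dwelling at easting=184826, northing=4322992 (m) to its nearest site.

Squared distances to each site:
C: 837473017.000; D: 67542041.000; F: 2028801949.000; Q: 7706898.000; Y: 1004544298.000; S: 480920626.000; X: 1466291762.000; V: 25072353.000; P: 468274210.000; N: 1288822068.000; T: 1094560434.000.
Minimum at Q.

Q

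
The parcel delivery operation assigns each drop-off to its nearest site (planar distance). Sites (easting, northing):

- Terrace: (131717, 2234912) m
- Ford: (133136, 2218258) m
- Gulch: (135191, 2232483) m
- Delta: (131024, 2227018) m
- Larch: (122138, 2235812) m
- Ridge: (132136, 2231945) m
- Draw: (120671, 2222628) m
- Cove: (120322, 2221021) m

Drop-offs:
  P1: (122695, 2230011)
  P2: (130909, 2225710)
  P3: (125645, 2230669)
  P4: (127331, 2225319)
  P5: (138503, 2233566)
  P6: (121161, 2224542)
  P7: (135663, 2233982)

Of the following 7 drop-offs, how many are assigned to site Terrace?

P1 → Larch
P2 → Delta
P3 → Larch
P4 → Delta
P5 → Gulch
P6 → Draw
P7 → Gulch
0 of the 7 go to Terrace.

0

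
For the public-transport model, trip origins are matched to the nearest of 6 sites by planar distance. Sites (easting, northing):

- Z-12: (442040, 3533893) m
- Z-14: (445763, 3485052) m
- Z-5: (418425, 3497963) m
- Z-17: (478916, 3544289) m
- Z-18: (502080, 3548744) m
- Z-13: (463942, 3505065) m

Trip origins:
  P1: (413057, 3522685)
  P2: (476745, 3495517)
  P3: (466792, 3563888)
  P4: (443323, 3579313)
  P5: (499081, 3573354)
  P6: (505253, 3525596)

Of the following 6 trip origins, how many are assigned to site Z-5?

1

P1 → Z-5
P2 → Z-13
P3 → Z-17
P4 → Z-12
P5 → Z-18
P6 → Z-18
1 of the 6 goes to Z-5.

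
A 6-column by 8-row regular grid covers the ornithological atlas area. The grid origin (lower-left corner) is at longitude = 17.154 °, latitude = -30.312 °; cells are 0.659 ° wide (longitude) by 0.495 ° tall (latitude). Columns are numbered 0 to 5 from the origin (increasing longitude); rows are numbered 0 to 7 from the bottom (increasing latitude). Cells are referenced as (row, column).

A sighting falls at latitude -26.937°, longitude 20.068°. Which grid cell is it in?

Column index: ⌊(20.068 − 17.154) / 0.659⌋ = ⌊4.422⌋ = 4
Row offset from origin: ⌊(-26.937 − -30.312) / 0.495⌋ = ⌊6.818⌋ = 6 → row 6

(6, 4)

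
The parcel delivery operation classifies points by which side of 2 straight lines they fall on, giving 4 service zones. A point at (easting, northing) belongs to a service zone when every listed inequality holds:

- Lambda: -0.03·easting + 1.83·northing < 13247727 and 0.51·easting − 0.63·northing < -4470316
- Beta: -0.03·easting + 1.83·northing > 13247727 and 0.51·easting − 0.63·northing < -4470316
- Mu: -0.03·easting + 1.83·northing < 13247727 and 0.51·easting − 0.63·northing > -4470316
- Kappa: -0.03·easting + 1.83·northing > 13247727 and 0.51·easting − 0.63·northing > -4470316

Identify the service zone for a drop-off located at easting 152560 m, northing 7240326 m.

Lambda

-0.03·152560 + 1.83·7240326 = 13245219.780, which is < 13247727
0.51·152560 − 0.63·7240326 = -4483599.780, which is < -4470316
This sign pattern matches Lambda.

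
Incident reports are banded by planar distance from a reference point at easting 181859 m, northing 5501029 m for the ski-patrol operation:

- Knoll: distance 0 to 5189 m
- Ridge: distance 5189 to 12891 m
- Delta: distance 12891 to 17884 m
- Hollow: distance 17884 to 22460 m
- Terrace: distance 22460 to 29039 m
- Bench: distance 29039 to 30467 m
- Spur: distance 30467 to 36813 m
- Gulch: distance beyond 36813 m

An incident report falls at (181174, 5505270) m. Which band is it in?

Distance = √((181174−181859)² + (5505270−5501029)²) = √(469225.000 + 17986081.000) = 4295.964 m.
0 ≤ 4295.964 < 5189 → Knoll.

Knoll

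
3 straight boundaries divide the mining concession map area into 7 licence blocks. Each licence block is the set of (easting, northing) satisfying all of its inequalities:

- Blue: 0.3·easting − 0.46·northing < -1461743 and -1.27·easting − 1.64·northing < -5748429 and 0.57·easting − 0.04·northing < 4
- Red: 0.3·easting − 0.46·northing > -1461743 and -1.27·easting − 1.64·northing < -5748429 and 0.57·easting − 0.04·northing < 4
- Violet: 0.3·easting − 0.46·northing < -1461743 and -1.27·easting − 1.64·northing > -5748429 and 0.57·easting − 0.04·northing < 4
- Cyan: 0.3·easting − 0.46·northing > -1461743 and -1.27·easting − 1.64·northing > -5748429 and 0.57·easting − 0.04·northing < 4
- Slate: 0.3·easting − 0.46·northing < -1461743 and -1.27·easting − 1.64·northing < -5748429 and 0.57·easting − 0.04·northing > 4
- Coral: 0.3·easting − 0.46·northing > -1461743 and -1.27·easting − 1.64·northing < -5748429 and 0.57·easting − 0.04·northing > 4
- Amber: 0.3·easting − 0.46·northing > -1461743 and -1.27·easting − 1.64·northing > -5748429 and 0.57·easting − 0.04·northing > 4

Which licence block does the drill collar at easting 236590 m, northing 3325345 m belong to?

0.3·236590 − 0.46·3325345 = -1458681.700, which is > -1461743
-1.27·236590 − 1.64·3325345 = -5754035.100, which is < -5748429
0.57·236590 − 0.04·3325345 = 1842.500, which is > 4
This sign pattern matches Coral.

Coral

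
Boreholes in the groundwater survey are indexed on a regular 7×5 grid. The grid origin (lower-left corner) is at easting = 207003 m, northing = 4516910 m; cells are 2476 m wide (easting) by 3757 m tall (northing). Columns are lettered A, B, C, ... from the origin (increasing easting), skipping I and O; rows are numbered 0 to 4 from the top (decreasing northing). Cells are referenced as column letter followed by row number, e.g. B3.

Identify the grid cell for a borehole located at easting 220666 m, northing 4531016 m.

F1

Column index: ⌊(220666 − 207003) / 2476⌋ = ⌊5.518⌋ = 5 → column F
Row offset from origin: ⌊(4531016 − 4516910) / 3757⌋ = ⌊3.755⌋ = 3 → row 1 (counted from top)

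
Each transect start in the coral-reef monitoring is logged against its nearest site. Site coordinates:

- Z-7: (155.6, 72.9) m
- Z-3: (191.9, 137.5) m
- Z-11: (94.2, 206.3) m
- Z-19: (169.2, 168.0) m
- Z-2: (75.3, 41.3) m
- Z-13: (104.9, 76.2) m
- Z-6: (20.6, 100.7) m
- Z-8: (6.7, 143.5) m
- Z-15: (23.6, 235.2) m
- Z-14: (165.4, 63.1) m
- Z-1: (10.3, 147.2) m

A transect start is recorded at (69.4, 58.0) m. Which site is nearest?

Squared distances to each site:
Z-7: 7652.450; Z-3: 21326.500; Z-11: 22607.930; Z-19: 22060.040; Z-2: 313.700; Z-13: 1591.490; Z-6: 4204.730; Z-8: 11241.540; Z-15: 33497.480; Z-14: 9242.010; Z-1: 11449.450.
Minimum at Z-2.

Z-2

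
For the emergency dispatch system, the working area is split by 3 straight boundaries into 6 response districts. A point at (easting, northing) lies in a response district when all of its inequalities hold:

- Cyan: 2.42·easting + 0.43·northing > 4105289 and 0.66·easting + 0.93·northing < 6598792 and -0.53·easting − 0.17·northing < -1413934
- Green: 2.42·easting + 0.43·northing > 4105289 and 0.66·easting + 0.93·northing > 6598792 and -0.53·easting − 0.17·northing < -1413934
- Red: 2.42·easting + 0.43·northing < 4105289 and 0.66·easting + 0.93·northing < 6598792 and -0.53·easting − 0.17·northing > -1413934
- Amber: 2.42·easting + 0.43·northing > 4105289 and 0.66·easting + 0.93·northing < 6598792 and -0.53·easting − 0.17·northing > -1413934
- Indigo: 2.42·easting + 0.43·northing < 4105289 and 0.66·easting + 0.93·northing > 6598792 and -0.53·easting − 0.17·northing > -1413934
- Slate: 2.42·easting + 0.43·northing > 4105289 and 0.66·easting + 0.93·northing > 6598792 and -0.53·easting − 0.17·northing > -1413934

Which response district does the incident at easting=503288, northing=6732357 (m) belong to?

2.42·503288 + 0.43·6732357 = 4112870.470, which is > 4105289
0.66·503288 + 0.93·6732357 = 6593262.090, which is < 6598792
-0.53·503288 − 0.17·6732357 = -1411243.330, which is > -1413934
This sign pattern matches Amber.

Amber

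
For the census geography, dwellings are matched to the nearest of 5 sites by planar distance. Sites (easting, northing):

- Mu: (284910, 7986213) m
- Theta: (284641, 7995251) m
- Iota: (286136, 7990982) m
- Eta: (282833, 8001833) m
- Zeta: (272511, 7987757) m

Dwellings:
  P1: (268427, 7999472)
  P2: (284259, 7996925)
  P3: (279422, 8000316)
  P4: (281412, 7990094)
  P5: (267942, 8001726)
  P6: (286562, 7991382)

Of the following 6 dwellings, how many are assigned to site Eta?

P1 → Zeta
P2 → Theta
P3 → Eta
P4 → Iota
P5 → Zeta
P6 → Iota
1 of the 6 goes to Eta.

1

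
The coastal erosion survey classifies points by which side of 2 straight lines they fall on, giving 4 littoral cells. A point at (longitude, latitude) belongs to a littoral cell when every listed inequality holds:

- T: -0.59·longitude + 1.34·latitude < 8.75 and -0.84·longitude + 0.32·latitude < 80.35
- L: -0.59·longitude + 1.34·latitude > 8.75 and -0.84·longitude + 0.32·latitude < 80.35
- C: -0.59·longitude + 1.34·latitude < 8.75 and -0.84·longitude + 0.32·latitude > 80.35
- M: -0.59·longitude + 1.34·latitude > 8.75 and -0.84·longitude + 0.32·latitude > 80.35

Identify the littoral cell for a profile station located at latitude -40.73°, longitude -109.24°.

L

-0.59·-109.24 + 1.34·-40.73 = 9.873, which is > 8.75
-0.84·-109.24 + 0.32·-40.73 = 78.728, which is < 80.35
This sign pattern matches L.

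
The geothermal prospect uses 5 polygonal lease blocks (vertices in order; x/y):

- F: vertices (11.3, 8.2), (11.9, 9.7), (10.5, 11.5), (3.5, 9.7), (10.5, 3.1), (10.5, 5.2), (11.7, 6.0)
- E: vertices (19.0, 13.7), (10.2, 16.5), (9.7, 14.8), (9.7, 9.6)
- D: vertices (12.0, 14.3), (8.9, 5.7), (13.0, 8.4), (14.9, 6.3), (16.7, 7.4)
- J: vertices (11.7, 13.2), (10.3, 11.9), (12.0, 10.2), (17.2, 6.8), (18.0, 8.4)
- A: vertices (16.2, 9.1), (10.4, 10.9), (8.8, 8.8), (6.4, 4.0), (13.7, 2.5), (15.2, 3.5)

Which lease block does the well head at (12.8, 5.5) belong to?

Cast a ray rightward from (12.8, 5.5). For each polygon, the edges (by vertex number in listed order) whose endpoints lie on opposite sides of y = 5.5, where each meets that height, and whether that is right or left of the point:
F: 4–5 at x≈7.95 (left), 6–7 at x≈10.95 (left) → 0 crossings.
E: no edge straddles that height → 0 crossings.
D: no edge straddles that height → 0 crossings.
J: no edge straddles that height → 0 crossings.
A: 3–4 at x≈7.15 (left), 6–1 at x≈15.56 (right) → 1 crossing.
Only A has an odd count, so the point is inside A.

A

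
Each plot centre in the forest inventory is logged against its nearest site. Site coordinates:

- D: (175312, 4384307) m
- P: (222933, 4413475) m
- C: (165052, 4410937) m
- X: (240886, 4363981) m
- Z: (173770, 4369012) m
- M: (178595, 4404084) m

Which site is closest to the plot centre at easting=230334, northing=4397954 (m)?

P

Squared distances to each site:
D: 3213661093.000; P: 295676242.000; C: 4430297813.000; X: 1265509433.000; Z: 4037125460.000; M: 2714501021.000.
Minimum at P.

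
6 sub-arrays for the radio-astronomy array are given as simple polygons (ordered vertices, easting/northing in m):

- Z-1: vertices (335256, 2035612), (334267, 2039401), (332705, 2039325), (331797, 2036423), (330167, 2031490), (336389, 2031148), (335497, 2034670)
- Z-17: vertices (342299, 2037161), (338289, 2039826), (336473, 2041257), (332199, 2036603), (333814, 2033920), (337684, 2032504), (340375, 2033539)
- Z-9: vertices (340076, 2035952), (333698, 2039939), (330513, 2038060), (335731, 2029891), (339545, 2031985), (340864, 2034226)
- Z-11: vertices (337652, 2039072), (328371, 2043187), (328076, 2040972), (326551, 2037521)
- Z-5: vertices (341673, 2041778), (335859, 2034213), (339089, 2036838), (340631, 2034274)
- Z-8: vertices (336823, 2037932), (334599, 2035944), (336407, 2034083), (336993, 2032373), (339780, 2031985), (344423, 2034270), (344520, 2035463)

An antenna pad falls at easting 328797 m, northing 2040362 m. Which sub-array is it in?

Z-11

Cast a ray rightward from (328797, 2040362). For each polygon, the edges (by vertex number in listed order) whose endpoints lie on opposite sides of northing = 2040362, where each meets that height, and whether that is right or left of the point:
Z-1: no edge straddles that height → 0 crossings.
Z-17: 2–3 at easting≈337608.8 (right), 3–4 at easting≈335651.1 (right) → 2 crossings.
Z-9: no edge straddles that height → 0 crossings.
Z-11: 1–2 at easting≈334742.5 (right), 3–4 at easting≈327806.4 (left) → 1 crossing.
Z-5: 1–2 at easting≈340584.7 (right), 4–1 at easting≈341476.4 (right) → 2 crossings.
Z-8: no edge straddles that height → 0 crossings.
Only Z-11 has an odd count, so the point is inside Z-11.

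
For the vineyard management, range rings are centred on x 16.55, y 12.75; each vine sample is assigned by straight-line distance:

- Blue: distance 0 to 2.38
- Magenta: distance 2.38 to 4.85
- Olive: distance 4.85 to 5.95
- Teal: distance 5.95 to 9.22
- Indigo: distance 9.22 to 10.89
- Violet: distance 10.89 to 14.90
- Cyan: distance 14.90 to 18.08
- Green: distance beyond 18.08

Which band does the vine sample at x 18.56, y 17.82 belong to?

Distance = √((18.56−16.55)² + (17.82−12.75)²) = √(4.040 + 25.705) = 5.454.
4.85 ≤ 5.454 < 5.95 → Olive.

Olive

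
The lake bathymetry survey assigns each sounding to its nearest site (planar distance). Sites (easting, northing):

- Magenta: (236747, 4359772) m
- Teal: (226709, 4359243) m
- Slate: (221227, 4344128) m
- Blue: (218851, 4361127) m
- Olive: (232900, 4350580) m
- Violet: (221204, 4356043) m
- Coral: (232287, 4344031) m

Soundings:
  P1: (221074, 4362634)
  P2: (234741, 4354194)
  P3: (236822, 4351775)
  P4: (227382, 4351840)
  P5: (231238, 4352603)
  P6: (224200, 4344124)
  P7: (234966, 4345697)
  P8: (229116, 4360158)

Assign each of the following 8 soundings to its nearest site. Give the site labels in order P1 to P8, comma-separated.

P1 → Blue (d²=7212778.00)
P2 → Olive (d²=16450277.00)
P3 → Olive (d²=16810109.00)
P4 → Olive (d²=32035924.00)
P5 → Olive (d²=6854773.00)
P6 → Slate (d²=8838745.00)
P7 → Coral (d²=9952597.00)
P8 → Teal (d²=6630874.00)

Blue, Olive, Olive, Olive, Olive, Slate, Coral, Teal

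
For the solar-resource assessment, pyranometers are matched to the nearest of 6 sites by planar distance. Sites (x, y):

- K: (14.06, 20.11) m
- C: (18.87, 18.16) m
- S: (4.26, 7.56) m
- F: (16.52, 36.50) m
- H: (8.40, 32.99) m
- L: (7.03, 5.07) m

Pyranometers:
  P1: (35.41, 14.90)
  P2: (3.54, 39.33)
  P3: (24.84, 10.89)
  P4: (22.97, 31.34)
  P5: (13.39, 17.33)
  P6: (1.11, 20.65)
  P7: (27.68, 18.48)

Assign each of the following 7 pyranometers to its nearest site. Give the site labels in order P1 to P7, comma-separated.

P1 → C (d²=284.20)
P2 → H (d²=63.82)
P3 → C (d²=88.49)
P4 → F (d²=68.23)
P5 → K (d²=8.18)
P6 → K (d²=167.99)
P7 → C (d²=77.72)

C, H, C, F, K, K, C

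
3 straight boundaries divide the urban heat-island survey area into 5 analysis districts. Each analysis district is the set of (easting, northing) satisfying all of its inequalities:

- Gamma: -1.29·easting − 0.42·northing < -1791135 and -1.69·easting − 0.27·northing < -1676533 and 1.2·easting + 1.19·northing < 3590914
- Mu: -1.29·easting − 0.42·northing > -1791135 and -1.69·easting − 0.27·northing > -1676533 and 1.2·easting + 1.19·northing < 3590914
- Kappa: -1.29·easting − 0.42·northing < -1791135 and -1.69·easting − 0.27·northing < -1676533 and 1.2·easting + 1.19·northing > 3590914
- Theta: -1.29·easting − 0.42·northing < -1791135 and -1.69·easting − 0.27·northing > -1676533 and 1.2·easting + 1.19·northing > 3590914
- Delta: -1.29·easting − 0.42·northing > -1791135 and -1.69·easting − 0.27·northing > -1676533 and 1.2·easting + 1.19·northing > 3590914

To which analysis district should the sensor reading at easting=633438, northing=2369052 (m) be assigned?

-1.29·633438 − 0.42·2369052 = -1812136.860, which is < -1791135
-1.69·633438 − 0.27·2369052 = -1710154.260, which is < -1676533
1.2·633438 + 1.19·2369052 = 3579297.480, which is < 3590914
This sign pattern matches Gamma.

Gamma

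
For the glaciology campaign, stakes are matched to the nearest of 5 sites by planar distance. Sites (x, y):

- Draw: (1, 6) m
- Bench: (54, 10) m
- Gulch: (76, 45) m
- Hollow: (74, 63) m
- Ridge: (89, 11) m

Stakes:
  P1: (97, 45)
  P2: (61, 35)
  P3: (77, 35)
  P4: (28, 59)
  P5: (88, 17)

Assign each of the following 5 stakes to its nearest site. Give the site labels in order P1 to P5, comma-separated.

P1 → Gulch (d²=441.00)
P2 → Gulch (d²=325.00)
P3 → Gulch (d²=101.00)
P4 → Hollow (d²=2132.00)
P5 → Ridge (d²=37.00)

Gulch, Gulch, Gulch, Hollow, Ridge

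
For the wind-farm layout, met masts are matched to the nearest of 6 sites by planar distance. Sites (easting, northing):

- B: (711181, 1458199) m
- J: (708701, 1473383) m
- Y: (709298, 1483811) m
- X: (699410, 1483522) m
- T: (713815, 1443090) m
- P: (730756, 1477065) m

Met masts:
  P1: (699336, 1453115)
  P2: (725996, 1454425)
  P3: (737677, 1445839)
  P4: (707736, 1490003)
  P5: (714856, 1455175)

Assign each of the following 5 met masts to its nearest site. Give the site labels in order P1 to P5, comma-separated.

B, B, T, Y, B

P1 → B (d²=166151081.00)
P2 → B (d²=233727301.00)
P3 → T (d²=576952045.00)
P4 → Y (d²=40780708.00)
P5 → B (d²=22650201.00)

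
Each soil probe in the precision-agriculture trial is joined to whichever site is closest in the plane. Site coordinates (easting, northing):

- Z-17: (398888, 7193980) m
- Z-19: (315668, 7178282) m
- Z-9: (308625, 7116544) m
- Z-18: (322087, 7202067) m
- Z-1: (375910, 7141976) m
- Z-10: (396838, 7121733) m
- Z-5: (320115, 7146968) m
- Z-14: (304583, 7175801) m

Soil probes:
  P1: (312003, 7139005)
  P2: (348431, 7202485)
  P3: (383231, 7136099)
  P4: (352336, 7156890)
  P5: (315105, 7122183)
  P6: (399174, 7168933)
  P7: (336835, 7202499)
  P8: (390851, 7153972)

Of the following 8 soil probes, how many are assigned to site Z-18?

P1 → Z-5
P2 → Z-18
P3 → Z-1
P4 → Z-1
P5 → Z-9
P6 → Z-17
P7 → Z-18
P8 → Z-1
2 of the 8 go to Z-18.

2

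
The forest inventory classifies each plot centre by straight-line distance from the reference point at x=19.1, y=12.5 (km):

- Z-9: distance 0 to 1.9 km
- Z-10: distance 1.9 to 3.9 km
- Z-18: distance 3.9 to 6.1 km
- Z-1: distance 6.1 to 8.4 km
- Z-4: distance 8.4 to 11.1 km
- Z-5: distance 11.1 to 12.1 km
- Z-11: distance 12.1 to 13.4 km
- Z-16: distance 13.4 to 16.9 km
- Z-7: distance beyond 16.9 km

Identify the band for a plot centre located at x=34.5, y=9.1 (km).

Distance = √((34.5−19.1)² + (9.1−12.5)²) = √(237.160 + 11.560) = 15.771 km.
13.4 ≤ 15.771 < 16.9 → Z-16.

Z-16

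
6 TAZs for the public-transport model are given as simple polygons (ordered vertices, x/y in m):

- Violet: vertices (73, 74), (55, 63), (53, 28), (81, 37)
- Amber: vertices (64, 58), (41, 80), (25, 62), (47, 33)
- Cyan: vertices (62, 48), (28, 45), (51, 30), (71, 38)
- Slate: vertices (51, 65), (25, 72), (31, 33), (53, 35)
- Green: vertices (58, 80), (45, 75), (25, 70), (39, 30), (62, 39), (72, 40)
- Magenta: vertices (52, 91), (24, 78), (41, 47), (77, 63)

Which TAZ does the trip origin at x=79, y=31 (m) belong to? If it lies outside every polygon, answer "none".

Cast a ray rightward from (79, 31). For each polygon, the edges (by vertex number in listed order) whose endpoints lie on opposite sides of y = 31, where each meets that height, and whether that is right or left of the point:
Violet: 2–3 at x≈53.2 (left), 3–4 at x≈62.3 (left) → 0 crossings.
Amber: no edge straddles that height → 0 crossings.
Cyan: 2–3 at x≈49.5 (left), 3–4 at x≈53.5 (left) → 0 crossings.
Slate: no edge straddles that height → 0 crossings.
Green: 3–4 at x≈38.6 (left), 4–5 at x≈41.6 (left) → 0 crossings.
Magenta: no edge straddles that height → 0 crossings.
All counts are even, so the point lies outside every listed polygon.

none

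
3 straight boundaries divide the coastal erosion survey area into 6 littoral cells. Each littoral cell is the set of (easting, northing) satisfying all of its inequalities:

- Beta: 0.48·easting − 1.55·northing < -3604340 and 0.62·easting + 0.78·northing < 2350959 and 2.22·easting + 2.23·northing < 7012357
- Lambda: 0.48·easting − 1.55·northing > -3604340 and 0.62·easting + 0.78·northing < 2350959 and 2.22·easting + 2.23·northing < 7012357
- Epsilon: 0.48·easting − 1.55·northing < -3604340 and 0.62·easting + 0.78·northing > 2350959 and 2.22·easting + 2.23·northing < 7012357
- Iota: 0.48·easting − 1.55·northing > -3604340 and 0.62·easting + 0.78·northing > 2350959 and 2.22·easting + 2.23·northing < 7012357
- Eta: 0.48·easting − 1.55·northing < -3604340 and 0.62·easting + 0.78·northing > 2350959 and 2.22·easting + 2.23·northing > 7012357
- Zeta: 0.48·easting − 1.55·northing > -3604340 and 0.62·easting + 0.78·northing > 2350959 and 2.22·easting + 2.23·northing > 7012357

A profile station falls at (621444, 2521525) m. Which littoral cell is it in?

Epsilon

0.48·621444 − 1.55·2521525 = -3610070.630, which is < -3604340
0.62·621444 + 0.78·2521525 = 2352084.780, which is > 2350959
2.22·621444 + 2.23·2521525 = 7002606.430, which is < 7012357
This sign pattern matches Epsilon.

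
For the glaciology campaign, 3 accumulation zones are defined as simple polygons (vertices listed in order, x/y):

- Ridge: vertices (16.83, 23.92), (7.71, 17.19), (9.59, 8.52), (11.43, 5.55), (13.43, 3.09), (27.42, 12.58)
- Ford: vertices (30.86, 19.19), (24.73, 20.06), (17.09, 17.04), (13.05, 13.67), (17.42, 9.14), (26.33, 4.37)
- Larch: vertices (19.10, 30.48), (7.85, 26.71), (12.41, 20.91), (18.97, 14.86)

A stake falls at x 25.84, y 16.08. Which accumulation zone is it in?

Cast a ray rightward from (25.84, 16.08). For each polygon, the edges (by vertex number in listed order) whose endpoints lie on opposite sides of y = 16.08, where each meets that height, and whether that is right or left of the point:
Ridge: 2–3 at x≈7.951 (left), 6–1 at x≈24.151 (left) → 0 crossings.
Ford: 3–4 at x≈15.939 (left), 6–1 at x≈29.909 (right) → 1 crossing.
Larch: 3–4 at x≈17.647 (left), 4–1 at x≈18.980 (left) → 0 crossings.
Only Ford has an odd count, so the point is inside Ford.

Ford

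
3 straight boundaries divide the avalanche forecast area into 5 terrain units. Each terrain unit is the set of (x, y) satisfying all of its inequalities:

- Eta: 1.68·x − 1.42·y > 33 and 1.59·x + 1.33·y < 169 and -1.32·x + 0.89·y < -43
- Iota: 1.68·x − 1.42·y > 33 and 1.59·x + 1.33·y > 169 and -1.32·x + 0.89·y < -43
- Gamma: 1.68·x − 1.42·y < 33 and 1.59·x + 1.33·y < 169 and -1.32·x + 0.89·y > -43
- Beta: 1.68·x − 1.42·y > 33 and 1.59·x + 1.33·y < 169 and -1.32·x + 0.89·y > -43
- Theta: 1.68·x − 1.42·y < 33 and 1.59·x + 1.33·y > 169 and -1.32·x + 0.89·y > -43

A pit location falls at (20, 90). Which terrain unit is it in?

1.68·20 − 1.42·90 = -94.200, which is < 33
1.59·20 + 1.33·90 = 151.500, which is < 169
-1.32·20 + 0.89·90 = 53.700, which is > -43
This sign pattern matches Gamma.

Gamma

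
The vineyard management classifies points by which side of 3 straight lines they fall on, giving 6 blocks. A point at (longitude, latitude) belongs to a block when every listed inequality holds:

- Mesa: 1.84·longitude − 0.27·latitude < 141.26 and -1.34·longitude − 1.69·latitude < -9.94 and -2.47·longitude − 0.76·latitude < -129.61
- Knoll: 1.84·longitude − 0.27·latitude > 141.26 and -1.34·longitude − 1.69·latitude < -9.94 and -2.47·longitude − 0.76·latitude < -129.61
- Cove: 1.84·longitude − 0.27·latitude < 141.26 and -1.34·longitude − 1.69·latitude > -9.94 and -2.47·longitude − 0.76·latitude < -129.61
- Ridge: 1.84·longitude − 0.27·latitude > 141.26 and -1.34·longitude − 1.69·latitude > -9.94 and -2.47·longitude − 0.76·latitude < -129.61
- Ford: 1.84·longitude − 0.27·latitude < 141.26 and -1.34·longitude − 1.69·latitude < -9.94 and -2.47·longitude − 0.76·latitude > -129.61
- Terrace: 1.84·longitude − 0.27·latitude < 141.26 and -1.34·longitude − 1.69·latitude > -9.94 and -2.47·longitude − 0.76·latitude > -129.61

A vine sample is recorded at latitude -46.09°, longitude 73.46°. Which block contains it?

Knoll

1.84·73.46 − 0.27·-46.09 = 147.611, which is > 141.26
-1.34·73.46 − 1.69·-46.09 = -20.544, which is < -9.94
-2.47·73.46 − 0.76·-46.09 = -146.418, which is < -129.61
This sign pattern matches Knoll.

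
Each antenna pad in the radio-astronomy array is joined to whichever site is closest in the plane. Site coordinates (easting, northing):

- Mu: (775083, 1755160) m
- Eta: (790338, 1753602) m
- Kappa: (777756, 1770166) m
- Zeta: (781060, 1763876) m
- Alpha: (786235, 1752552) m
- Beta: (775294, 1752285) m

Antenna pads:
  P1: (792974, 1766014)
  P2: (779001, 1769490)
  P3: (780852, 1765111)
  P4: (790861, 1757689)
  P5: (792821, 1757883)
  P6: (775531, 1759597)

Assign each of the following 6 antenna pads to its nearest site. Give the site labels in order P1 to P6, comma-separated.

P1 → Zeta (d²=146514440.00)
P2 → Kappa (d²=2007001.00)
P3 → Zeta (d²=1568489.00)
P4 → Eta (d²=16977098.00)
P5 → Eta (d²=24492250.00)
P6 → Mu (d²=19887673.00)

Zeta, Kappa, Zeta, Eta, Eta, Mu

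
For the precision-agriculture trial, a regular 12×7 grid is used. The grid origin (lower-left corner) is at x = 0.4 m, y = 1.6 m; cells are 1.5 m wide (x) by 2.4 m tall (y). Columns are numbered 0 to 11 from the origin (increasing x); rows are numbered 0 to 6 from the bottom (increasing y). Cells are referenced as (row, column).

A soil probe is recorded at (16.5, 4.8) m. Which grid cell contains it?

(1, 10)

Column index: ⌊(16.5 − 0.4) / 1.5⌋ = ⌊10.733⌋ = 10
Row offset from origin: ⌊(4.8 − 1.6) / 2.4⌋ = ⌊1.333⌋ = 1 → row 1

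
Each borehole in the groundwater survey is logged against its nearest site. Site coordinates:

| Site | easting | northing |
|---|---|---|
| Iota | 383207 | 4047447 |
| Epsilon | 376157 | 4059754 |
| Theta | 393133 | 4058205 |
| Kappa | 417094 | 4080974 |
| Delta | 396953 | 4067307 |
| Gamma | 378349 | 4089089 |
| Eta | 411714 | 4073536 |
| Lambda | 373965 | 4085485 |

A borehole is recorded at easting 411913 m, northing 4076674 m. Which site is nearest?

Eta

Squared distances to each site:
Iota: 1678251965.000; Epsilon: 1564777936.000; Theta: 693792361.000; Kappa: 45332761.000; Delta: 311542289.000; Gamma: 1280674321.000; Eta: 9886645.000; Lambda: 1517684425.000.
Minimum at Eta.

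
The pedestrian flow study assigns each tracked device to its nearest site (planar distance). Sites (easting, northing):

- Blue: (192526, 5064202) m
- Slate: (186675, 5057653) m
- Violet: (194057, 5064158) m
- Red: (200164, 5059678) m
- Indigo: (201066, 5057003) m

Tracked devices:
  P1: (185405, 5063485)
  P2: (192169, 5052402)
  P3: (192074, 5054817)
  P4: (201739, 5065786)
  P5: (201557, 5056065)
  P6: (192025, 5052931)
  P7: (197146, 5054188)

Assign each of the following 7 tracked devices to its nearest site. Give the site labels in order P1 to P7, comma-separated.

P1 → Slate (d²=35625124.00)
P2 → Slate (d²=57757037.00)
P3 → Slate (d²=37192097.00)
P4 → Red (d²=39788289.00)
P5 → Indigo (d²=1120925.00)
P6 → Slate (d²=50919784.00)
P7 → Indigo (d²=23290625.00)

Slate, Slate, Slate, Red, Indigo, Slate, Indigo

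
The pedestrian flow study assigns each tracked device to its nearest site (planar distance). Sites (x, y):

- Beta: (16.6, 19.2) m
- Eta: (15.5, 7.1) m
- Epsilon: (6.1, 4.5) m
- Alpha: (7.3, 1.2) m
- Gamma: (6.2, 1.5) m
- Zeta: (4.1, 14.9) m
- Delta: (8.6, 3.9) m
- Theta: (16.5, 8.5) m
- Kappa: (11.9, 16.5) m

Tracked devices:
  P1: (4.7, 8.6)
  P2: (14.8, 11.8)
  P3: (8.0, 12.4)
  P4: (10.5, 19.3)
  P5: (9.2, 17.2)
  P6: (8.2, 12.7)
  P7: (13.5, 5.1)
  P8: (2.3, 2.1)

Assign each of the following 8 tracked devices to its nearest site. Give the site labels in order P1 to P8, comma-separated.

Epsilon, Theta, Zeta, Kappa, Kappa, Zeta, Eta, Gamma

P1 → Epsilon (d²=18.77)
P2 → Theta (d²=13.78)
P3 → Zeta (d²=21.46)
P4 → Kappa (d²=9.80)
P5 → Kappa (d²=7.78)
P6 → Zeta (d²=21.65)
P7 → Eta (d²=8.00)
P8 → Gamma (d²=15.57)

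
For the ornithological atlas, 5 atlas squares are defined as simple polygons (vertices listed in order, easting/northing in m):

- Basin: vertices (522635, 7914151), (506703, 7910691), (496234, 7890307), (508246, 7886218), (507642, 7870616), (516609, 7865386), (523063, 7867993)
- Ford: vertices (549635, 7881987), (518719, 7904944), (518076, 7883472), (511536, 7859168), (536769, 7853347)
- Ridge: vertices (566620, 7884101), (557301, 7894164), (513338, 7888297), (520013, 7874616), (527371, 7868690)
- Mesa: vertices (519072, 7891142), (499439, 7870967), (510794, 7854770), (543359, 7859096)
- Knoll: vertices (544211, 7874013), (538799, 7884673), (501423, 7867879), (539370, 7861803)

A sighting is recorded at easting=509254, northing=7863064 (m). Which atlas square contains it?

Mesa

Cast a ray rightward from (509254, 7863064). For each polygon, the edges (by vertex number in listed order) whose endpoints lie on opposite sides of northing = 7863064, where each meets that height, and whether that is right or left of the point:
Basin: no edge straddles that height → 0 crossings.
Ford: 3–4 at easting≈512584.4 (right), 5–1 at easting≈541134.2 (right) → 2 crossings.
Ridge: no edge straddles that height → 0 crossings.
Mesa: 2–3 at easting≈504979.4 (left), 4–1 at easting≈540351.7 (right) → 1 crossing.
Knoll: 3–4 at easting≈531494.6 (right), 4–1 at easting≈539870.0 (right) → 2 crossings.
Only Mesa has an odd count, so the point is inside Mesa.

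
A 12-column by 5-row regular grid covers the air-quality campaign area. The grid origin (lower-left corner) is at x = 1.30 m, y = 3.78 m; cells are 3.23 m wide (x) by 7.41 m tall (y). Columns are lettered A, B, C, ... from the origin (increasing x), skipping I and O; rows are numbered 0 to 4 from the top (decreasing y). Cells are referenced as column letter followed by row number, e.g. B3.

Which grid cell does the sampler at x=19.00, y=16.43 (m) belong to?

Column index: ⌊(19.00 − 1.30) / 3.23⌋ = ⌊5.480⌋ = 5 → column F
Row offset from origin: ⌊(16.43 − 3.78) / 7.41⌋ = ⌊1.707⌋ = 1 → row 3 (counted from top)

F3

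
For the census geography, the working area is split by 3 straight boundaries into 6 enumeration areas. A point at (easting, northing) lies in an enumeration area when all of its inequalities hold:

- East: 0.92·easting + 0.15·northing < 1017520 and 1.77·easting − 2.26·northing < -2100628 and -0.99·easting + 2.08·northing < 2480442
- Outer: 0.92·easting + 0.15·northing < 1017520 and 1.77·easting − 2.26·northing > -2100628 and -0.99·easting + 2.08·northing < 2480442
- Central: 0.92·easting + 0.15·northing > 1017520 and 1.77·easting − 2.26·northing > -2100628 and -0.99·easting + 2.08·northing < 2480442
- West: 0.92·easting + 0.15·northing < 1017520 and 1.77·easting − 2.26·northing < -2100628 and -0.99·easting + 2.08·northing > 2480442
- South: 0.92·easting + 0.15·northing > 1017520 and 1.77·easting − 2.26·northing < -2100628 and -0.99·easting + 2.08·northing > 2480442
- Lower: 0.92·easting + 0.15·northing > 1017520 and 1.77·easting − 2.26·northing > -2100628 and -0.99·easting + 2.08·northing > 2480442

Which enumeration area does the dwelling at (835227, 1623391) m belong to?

West

0.92·835227 + 0.15·1623391 = 1011917.490, which is < 1017520
1.77·835227 − 2.26·1623391 = -2190511.870, which is < -2100628
-0.99·835227 + 2.08·1623391 = 2549778.550, which is > 2480442
This sign pattern matches West.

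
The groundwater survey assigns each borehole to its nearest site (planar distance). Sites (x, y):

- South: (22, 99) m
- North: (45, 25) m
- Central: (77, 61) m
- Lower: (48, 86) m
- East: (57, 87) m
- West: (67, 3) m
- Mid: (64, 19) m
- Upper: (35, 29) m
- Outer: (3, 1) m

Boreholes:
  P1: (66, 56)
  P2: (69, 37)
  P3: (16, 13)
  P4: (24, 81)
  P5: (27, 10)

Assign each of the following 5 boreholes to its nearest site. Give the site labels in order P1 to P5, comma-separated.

Central, Mid, Outer, South, Upper

P1 → Central (d²=146.00)
P2 → Mid (d²=349.00)
P3 → Outer (d²=313.00)
P4 → South (d²=328.00)
P5 → Upper (d²=425.00)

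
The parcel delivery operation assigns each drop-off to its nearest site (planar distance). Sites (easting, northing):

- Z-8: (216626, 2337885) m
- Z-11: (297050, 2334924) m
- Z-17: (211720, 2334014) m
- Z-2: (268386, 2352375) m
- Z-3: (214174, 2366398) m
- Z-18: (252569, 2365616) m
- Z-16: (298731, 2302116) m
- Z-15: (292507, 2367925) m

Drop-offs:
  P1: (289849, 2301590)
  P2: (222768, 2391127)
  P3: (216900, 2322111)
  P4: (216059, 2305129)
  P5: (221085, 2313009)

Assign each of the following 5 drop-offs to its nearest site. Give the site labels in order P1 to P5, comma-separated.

Z-16, Z-3, Z-17, Z-17, Z-17

P1 → Z-16 (d²=79166600.00)
P2 → Z-3 (d²=685380277.00)
P3 → Z-17 (d²=168513809.00)
P4 → Z-17 (d²=853170146.00)
P5 → Z-17 (d²=528913250.00)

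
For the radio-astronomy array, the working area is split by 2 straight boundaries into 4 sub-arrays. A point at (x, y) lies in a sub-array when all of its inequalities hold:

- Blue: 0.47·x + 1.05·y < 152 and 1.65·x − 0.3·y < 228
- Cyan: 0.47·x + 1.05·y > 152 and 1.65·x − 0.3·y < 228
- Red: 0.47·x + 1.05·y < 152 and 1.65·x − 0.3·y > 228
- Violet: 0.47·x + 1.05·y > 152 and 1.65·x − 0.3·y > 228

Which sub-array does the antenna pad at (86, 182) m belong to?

0.47·86 + 1.05·182 = 231.520, which is > 152
1.65·86 − 0.3·182 = 87.300, which is < 228
This sign pattern matches Cyan.

Cyan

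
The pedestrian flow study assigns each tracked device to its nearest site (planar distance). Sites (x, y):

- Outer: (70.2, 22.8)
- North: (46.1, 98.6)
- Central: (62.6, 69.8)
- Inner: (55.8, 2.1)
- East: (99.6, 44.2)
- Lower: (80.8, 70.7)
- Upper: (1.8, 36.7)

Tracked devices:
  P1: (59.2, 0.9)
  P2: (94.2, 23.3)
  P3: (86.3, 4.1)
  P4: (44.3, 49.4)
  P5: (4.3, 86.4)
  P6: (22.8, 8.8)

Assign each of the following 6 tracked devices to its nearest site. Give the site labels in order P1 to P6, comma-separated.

P1 → Inner (d²=13.00)
P2 → East (d²=465.97)
P3 → Outer (d²=608.90)
P4 → Central (d²=751.05)
P5 → North (d²=1896.08)
P6 → Inner (d²=1133.89)

Inner, East, Outer, Central, North, Inner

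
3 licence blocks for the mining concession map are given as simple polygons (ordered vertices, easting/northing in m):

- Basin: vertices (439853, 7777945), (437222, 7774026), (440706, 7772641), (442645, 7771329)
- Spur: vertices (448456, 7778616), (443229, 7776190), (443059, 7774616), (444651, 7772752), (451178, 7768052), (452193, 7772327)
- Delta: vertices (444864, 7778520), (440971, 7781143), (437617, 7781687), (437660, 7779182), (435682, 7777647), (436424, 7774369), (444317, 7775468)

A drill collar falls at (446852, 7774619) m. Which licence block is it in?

Spur

Cast a ray rightward from (446852, 7774619). For each polygon, the edges (by vertex number in listed order) whose endpoints lie on opposite sides of northing = 7774619, where each meets that height, and whether that is right or left of the point:
Basin: 1–2 at easting≈437620.1 (left), 4–1 at easting≈441256.6 (left) → 0 crossings.
Spur: 2–3 at easting≈443059.3 (left), 6–1 at easting≈450831.1 (right) → 1 crossing.
Delta: 5–6 at easting≈436367.4 (left), 6–7 at easting≈438219.5 (left) → 0 crossings.
Only Spur has an odd count, so the point is inside Spur.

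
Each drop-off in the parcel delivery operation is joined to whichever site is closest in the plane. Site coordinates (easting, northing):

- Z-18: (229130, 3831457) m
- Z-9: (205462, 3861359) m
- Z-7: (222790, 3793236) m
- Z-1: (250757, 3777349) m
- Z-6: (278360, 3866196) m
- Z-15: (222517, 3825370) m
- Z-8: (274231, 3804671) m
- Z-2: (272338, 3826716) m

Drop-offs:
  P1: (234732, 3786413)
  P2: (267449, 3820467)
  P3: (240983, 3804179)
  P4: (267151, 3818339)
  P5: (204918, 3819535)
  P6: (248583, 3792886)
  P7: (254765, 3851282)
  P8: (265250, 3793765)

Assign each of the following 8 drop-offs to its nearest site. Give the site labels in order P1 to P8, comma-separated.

Z-7, Z-2, Z-7, Z-2, Z-15, Z-1, Z-6, Z-8

P1 → Z-7 (d²=189164693.00)
P2 → Z-2 (d²=62952322.00)
P3 → Z-7 (d²=450734498.00)
P4 → Z-2 (d²=97079098.00)
P5 → Z-15 (d²=343772026.00)
P6 → Z-1 (d²=246124645.00)
P7 → Z-6 (d²=779151421.00)
P8 → Z-8 (d²=199599197.00)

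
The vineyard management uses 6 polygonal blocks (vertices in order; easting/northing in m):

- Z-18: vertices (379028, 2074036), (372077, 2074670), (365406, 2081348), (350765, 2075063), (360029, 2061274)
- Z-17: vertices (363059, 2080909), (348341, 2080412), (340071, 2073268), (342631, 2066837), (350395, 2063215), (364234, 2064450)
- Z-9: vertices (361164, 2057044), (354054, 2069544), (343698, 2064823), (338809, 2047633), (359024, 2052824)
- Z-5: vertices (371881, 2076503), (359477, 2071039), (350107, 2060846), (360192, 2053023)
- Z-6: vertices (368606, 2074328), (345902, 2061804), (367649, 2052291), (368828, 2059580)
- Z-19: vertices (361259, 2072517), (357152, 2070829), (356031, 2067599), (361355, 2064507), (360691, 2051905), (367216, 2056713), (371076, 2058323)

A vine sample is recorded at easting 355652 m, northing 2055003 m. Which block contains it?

Cast a ray rightward from (355652, 2055003). For each polygon, the edges (by vertex number in listed order) whose endpoints lie on opposite sides of northing = 2055003, where each meets that height, and whether that is right or left of the point:
Z-18: no edge straddles that height → 0 crossings.
Z-17: no edge straddles that height → 0 crossings.
Z-9: 3–4 at easting≈340905.1 (left), 5–1 at easting≈360129.0 (right) → 1 crossing.
Z-5: 3–4 at easting≈357639.5 (right), 4–1 at easting≈361177.7 (right) → 2 crossings.
Z-6: 2–3 at easting≈361449.3 (right), 3–4 at easting≈368087.7 (right) → 2 crossings.
Z-19: 4–5 at easting≈360854.2 (right), 5–6 at easting≈364895.3 (right) → 2 crossings.
Only Z-9 has an odd count, so the point is inside Z-9.

Z-9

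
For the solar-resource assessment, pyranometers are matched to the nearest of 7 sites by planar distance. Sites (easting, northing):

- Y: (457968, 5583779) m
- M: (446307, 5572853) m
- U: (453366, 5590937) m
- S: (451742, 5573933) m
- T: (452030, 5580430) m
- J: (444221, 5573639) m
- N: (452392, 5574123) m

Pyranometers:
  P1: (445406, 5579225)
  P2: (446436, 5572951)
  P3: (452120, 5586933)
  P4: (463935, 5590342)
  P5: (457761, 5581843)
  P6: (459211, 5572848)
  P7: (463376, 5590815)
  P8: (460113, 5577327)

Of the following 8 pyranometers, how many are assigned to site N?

P1 → J
P2 → M
P3 → U
P4 → Y
P5 → Y
P6 → N
P7 → Y
P8 → Y
1 of the 8 goes to N.

1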